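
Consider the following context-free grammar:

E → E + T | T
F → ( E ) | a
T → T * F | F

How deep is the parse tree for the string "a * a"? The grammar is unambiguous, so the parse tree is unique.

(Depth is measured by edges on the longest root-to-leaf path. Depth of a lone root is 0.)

4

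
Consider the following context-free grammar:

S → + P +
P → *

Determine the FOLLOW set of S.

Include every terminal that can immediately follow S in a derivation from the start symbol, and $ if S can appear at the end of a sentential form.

We compute FOLLOW(S) using the standard algorithm.
FOLLOW(S) starts with {$}.
FIRST(P) = {*}
FIRST(S) = {+}
FOLLOW(P) = {+}
FOLLOW(S) = {$}
Therefore, FOLLOW(S) = {$}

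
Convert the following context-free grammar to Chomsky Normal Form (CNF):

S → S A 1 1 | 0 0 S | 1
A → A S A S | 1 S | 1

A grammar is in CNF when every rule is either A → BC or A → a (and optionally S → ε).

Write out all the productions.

T1 → 1; T0 → 0; S → 1; A → 1; S → S X0; X0 → A X1; X1 → T1 T1; S → T0 X2; X2 → T0 S; A → A X3; X3 → S X4; X4 → A S; A → T1 S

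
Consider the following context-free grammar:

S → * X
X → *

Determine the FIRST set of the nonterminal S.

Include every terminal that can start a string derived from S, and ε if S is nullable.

We compute FIRST(S) using the standard algorithm.
FIRST(S) = {*}
FIRST(X) = {*}
Therefore, FIRST(S) = {*}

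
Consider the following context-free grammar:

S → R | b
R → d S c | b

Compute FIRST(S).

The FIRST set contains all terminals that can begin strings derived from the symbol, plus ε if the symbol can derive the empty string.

We compute FIRST(S) using the standard algorithm.
FIRST(R) = {b, d}
FIRST(S) = {b, d}
Therefore, FIRST(S) = {b, d}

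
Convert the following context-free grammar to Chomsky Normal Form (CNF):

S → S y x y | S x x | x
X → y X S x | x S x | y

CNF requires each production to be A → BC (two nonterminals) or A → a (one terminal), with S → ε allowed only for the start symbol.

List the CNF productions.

TY → y; TX → x; S → x; X → y; S → S X0; X0 → TY X1; X1 → TX TY; S → S X2; X2 → TX TX; X → TY X3; X3 → X X4; X4 → S TX; X → TX X5; X5 → S TX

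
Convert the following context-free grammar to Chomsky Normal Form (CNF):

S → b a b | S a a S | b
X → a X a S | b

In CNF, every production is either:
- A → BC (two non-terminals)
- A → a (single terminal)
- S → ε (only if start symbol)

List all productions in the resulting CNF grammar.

TB → b; TA → a; S → b; X → b; S → TB X0; X0 → TA TB; S → S X1; X1 → TA X2; X2 → TA S; X → TA X3; X3 → X X4; X4 → TA S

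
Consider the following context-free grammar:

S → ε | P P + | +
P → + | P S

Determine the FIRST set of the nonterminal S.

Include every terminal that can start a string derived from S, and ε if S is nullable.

We compute FIRST(S) using the standard algorithm.
FIRST(P) = {+}
FIRST(S) = {+, ε}
Therefore, FIRST(S) = {+, ε}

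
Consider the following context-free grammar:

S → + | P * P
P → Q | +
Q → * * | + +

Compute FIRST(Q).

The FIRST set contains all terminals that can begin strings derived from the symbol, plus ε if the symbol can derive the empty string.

We compute FIRST(Q) using the standard algorithm.
FIRST(P) = {*, +}
FIRST(Q) = {*, +}
FIRST(S) = {*, +}
Therefore, FIRST(Q) = {*, +}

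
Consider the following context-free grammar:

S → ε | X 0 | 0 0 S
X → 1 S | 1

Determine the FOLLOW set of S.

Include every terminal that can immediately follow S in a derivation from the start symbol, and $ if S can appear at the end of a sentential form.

We compute FOLLOW(S) using the standard algorithm.
FOLLOW(S) starts with {$}.
FIRST(S) = {0, 1, ε}
FIRST(X) = {1}
FOLLOW(S) = {$, 0}
FOLLOW(X) = {0}
Therefore, FOLLOW(S) = {$, 0}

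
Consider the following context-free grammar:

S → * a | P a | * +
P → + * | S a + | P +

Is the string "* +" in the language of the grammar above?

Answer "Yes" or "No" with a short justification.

Yes - a valid derivation exists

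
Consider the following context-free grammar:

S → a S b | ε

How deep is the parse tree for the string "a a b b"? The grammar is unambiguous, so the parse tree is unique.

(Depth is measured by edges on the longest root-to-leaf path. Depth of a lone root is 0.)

3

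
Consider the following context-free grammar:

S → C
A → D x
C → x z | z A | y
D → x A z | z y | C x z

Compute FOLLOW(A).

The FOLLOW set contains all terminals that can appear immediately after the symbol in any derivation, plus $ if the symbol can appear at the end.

We compute FOLLOW(A) using the standard algorithm.
FOLLOW(S) starts with {$}.
FIRST(A) = {x, y, z}
FIRST(C) = {x, y, z}
FIRST(D) = {x, y, z}
FIRST(S) = {x, y, z}
FOLLOW(A) = {$, x, z}
FOLLOW(C) = {$, x}
FOLLOW(D) = {x}
FOLLOW(S) = {$}
Therefore, FOLLOW(A) = {$, x, z}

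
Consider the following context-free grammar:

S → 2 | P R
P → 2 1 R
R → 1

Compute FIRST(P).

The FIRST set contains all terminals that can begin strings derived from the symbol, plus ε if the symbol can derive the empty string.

We compute FIRST(P) using the standard algorithm.
FIRST(P) = {2}
FIRST(R) = {1}
FIRST(S) = {2}
Therefore, FIRST(P) = {2}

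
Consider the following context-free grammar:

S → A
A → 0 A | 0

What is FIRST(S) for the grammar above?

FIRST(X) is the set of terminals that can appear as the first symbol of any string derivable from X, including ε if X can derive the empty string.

We compute FIRST(S) using the standard algorithm.
FIRST(A) = {0}
FIRST(S) = {0}
Therefore, FIRST(S) = {0}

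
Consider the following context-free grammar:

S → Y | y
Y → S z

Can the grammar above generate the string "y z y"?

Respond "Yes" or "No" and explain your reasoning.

No - no valid derivation exists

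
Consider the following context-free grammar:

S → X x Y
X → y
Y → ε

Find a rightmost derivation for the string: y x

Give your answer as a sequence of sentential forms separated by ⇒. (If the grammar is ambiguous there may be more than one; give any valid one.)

S ⇒ X x Y ⇒ X x ⇒ y x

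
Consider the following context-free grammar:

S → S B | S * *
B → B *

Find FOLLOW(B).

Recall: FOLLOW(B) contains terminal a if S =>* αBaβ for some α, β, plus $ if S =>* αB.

We compute FOLLOW(B) using the standard algorithm.
FOLLOW(S) starts with {$}.
FIRST(B) = {}
FIRST(S) = {}
FOLLOW(B) = {$, *}
FOLLOW(S) = {$, *}
Therefore, FOLLOW(B) = {$, *}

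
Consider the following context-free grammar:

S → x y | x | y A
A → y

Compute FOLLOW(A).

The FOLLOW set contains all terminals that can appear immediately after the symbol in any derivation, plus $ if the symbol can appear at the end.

We compute FOLLOW(A) using the standard algorithm.
FOLLOW(S) starts with {$}.
FIRST(A) = {y}
FIRST(S) = {x, y}
FOLLOW(A) = {$}
FOLLOW(S) = {$}
Therefore, FOLLOW(A) = {$}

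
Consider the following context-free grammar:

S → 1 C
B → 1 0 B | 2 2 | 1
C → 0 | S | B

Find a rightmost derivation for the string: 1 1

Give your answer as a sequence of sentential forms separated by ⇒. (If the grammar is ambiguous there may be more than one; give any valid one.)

S ⇒ 1 C ⇒ 1 B ⇒ 1 1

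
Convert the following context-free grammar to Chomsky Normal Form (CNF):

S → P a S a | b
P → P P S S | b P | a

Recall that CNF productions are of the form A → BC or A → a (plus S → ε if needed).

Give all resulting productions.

TA → a; S → b; TB → b; P → a; S → P X0; X0 → TA X1; X1 → S TA; P → P X2; X2 → P X3; X3 → S S; P → TB P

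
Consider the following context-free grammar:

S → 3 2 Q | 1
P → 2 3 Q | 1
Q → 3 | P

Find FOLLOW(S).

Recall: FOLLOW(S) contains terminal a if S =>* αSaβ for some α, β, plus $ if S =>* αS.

We compute FOLLOW(S) using the standard algorithm.
FOLLOW(S) starts with {$}.
FIRST(P) = {1, 2}
FIRST(Q) = {1, 2, 3}
FIRST(S) = {1, 3}
FOLLOW(P) = {$}
FOLLOW(Q) = {$}
FOLLOW(S) = {$}
Therefore, FOLLOW(S) = {$}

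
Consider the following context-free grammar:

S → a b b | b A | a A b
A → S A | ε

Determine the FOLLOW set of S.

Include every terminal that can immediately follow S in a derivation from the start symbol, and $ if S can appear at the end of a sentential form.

We compute FOLLOW(S) using the standard algorithm.
FOLLOW(S) starts with {$}.
FIRST(A) = {a, b, ε}
FIRST(S) = {a, b}
FOLLOW(A) = {$, a, b}
FOLLOW(S) = {$, a, b}
Therefore, FOLLOW(S) = {$, a, b}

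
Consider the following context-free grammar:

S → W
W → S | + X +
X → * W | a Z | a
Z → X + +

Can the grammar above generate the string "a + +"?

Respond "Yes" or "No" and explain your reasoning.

No - no valid derivation exists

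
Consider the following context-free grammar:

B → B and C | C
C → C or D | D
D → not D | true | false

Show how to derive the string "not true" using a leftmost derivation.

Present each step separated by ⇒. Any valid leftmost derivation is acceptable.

B ⇒ C ⇒ D ⇒ not D ⇒ not true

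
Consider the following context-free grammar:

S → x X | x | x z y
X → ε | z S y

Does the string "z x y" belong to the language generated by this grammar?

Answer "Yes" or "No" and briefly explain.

No - no valid derivation exists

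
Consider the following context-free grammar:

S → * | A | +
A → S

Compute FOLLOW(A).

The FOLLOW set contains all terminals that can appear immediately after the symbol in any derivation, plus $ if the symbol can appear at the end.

We compute FOLLOW(A) using the standard algorithm.
FOLLOW(S) starts with {$}.
FIRST(A) = {*, +}
FIRST(S) = {*, +}
FOLLOW(A) = {$}
FOLLOW(S) = {$}
Therefore, FOLLOW(A) = {$}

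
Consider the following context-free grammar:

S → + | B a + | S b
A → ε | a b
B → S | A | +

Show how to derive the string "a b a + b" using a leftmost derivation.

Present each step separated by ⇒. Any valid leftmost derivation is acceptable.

S ⇒ S b ⇒ B a + b ⇒ A a + b ⇒ a b a + b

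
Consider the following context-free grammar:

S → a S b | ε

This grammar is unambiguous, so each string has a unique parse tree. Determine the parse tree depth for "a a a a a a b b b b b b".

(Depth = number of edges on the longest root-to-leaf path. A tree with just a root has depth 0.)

7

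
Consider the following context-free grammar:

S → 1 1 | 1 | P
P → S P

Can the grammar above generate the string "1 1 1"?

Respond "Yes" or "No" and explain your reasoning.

No - no valid derivation exists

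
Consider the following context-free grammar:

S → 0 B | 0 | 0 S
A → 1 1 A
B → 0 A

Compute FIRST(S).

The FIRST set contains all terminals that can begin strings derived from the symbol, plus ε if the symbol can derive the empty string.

We compute FIRST(S) using the standard algorithm.
FIRST(A) = {1}
FIRST(B) = {0}
FIRST(S) = {0}
Therefore, FIRST(S) = {0}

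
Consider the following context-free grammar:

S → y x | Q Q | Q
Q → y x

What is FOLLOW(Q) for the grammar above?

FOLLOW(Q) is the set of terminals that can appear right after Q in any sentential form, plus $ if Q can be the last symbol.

We compute FOLLOW(Q) using the standard algorithm.
FOLLOW(S) starts with {$}.
FIRST(Q) = {y}
FIRST(S) = {y}
FOLLOW(Q) = {$, y}
FOLLOW(S) = {$}
Therefore, FOLLOW(Q) = {$, y}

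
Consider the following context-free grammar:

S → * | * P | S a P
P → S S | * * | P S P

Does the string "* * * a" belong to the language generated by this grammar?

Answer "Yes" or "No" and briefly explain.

No - no valid derivation exists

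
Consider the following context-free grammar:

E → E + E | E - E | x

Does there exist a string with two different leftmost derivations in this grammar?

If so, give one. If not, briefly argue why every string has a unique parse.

Yes - the string 'x + x - x + x' has two distinct leftmost derivations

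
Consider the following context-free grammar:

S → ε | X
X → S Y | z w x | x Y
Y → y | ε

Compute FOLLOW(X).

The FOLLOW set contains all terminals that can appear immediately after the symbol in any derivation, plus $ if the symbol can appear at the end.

We compute FOLLOW(X) using the standard algorithm.
FOLLOW(S) starts with {$}.
FIRST(S) = {x, y, z, ε}
FIRST(X) = {x, y, z, ε}
FIRST(Y) = {y, ε}
FOLLOW(S) = {$, y}
FOLLOW(X) = {$, y}
FOLLOW(Y) = {$, y}
Therefore, FOLLOW(X) = {$, y}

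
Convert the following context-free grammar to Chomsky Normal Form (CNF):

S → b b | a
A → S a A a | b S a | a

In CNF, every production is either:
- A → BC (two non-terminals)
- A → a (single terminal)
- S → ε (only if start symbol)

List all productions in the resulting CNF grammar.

TB → b; S → a; TA → a; A → a; S → TB TB; A → S X0; X0 → TA X1; X1 → A TA; A → TB X2; X2 → S TA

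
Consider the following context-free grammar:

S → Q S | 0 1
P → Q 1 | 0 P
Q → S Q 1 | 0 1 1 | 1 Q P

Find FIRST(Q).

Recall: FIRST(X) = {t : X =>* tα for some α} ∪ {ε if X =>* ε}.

We compute FIRST(Q) using the standard algorithm.
FIRST(P) = {0, 1}
FIRST(Q) = {0, 1}
FIRST(S) = {0, 1}
Therefore, FIRST(Q) = {0, 1}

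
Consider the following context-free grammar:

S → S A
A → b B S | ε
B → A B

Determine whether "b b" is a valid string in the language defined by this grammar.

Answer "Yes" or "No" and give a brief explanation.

No - no valid derivation exists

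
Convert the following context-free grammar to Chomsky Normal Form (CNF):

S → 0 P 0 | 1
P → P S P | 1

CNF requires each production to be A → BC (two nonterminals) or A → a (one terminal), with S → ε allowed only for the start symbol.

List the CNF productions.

T0 → 0; S → 1; P → 1; S → T0 X0; X0 → P T0; P → P X1; X1 → S P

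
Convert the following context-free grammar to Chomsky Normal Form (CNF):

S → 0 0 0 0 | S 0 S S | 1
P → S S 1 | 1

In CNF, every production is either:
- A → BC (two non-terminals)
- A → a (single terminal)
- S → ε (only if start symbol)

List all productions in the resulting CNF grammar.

T0 → 0; S → 1; T1 → 1; P → 1; S → T0 X0; X0 → T0 X1; X1 → T0 T0; S → S X2; X2 → T0 X3; X3 → S S; P → S X4; X4 → S T1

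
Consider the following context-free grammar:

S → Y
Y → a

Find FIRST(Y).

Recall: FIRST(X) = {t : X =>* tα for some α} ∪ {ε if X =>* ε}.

We compute FIRST(Y) using the standard algorithm.
FIRST(S) = {a}
FIRST(Y) = {a}
Therefore, FIRST(Y) = {a}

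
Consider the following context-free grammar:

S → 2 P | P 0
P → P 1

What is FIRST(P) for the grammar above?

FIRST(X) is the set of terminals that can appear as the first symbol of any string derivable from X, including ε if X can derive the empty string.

We compute FIRST(P) using the standard algorithm.
FIRST(P) = {}
FIRST(S) = {2}
Therefore, FIRST(P) = {}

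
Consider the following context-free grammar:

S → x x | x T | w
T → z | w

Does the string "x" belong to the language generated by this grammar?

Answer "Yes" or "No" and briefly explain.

No - no valid derivation exists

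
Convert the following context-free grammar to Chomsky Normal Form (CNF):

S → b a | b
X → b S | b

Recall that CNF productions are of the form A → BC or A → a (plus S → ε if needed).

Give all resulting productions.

TB → b; TA → a; S → b; X → b; S → TB TA; X → TB S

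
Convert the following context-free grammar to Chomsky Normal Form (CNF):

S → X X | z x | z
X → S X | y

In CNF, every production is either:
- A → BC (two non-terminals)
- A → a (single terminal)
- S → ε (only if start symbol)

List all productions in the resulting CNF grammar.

TZ → z; TX → x; S → z; X → y; S → X X; S → TZ TX; X → S X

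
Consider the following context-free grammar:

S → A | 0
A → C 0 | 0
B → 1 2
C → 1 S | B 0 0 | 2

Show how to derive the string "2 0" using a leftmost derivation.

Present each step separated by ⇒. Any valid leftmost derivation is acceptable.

S ⇒ A ⇒ C 0 ⇒ 2 0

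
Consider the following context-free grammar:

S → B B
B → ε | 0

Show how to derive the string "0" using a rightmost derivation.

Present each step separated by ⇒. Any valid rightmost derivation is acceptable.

S ⇒ B B ⇒ B ⇒ 0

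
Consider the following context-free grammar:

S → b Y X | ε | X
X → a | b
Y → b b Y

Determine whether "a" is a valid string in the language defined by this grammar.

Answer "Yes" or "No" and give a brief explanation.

Yes - a valid derivation exists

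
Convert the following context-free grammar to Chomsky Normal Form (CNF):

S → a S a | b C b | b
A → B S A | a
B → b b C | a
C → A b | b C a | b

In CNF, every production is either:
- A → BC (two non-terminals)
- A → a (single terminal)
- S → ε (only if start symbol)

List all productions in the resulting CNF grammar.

TA → a; TB → b; S → b; A → a; B → a; C → b; S → TA X0; X0 → S TA; S → TB X1; X1 → C TB; A → B X2; X2 → S A; B → TB X3; X3 → TB C; C → A TB; C → TB X4; X4 → C TA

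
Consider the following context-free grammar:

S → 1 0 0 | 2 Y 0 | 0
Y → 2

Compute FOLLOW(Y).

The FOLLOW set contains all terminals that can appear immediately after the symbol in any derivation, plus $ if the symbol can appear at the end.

We compute FOLLOW(Y) using the standard algorithm.
FOLLOW(S) starts with {$}.
FIRST(S) = {0, 1, 2}
FIRST(Y) = {2}
FOLLOW(S) = {$}
FOLLOW(Y) = {0}
Therefore, FOLLOW(Y) = {0}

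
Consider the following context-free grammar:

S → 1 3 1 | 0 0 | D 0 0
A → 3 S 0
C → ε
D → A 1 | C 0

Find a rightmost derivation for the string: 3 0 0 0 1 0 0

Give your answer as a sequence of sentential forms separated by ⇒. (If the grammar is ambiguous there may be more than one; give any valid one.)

S ⇒ D 0 0 ⇒ A 1 0 0 ⇒ 3 S 0 1 0 0 ⇒ 3 0 0 0 1 0 0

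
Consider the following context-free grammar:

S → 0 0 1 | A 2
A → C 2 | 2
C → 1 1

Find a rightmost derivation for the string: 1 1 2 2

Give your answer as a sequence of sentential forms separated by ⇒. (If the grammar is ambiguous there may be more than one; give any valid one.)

S ⇒ A 2 ⇒ C 2 2 ⇒ 1 1 2 2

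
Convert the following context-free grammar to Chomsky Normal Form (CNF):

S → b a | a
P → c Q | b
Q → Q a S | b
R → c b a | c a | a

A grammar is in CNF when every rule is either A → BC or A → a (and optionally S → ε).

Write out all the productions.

TB → b; TA → a; S → a; TC → c; P → b; Q → b; R → a; S → TB TA; P → TC Q; Q → Q X0; X0 → TA S; R → TC X1; X1 → TB TA; R → TC TA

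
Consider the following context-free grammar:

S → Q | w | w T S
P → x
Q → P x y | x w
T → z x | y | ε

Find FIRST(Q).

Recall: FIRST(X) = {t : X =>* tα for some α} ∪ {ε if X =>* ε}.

We compute FIRST(Q) using the standard algorithm.
FIRST(P) = {x}
FIRST(Q) = {x}
FIRST(S) = {w, x}
FIRST(T) = {y, z, ε}
Therefore, FIRST(Q) = {x}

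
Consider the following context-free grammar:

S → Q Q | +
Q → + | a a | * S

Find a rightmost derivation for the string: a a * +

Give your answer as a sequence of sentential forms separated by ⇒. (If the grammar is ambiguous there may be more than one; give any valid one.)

S ⇒ Q Q ⇒ Q * S ⇒ Q * + ⇒ a a * +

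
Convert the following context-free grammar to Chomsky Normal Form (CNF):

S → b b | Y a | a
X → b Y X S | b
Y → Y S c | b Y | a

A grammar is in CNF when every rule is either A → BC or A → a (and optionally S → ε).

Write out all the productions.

TB → b; TA → a; S → a; X → b; TC → c; Y → a; S → TB TB; S → Y TA; X → TB X0; X0 → Y X1; X1 → X S; Y → Y X2; X2 → S TC; Y → TB Y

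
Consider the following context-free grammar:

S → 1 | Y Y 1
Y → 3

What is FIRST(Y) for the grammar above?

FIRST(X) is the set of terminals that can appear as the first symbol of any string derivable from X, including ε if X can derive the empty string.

We compute FIRST(Y) using the standard algorithm.
FIRST(S) = {1, 3}
FIRST(Y) = {3}
Therefore, FIRST(Y) = {3}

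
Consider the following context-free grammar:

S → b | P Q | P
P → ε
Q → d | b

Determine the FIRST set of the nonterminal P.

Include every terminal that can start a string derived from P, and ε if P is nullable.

We compute FIRST(P) using the standard algorithm.
FIRST(P) = {ε}
FIRST(Q) = {b, d}
FIRST(S) = {b, d, ε}
Therefore, FIRST(P) = {ε}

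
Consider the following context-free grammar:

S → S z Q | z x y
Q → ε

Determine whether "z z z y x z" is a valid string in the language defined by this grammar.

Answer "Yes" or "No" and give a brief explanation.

No - no valid derivation exists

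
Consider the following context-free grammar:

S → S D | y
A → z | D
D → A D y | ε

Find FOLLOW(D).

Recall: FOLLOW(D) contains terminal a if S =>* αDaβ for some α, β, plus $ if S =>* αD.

We compute FOLLOW(D) using the standard algorithm.
FOLLOW(S) starts with {$}.
FIRST(A) = {y, z, ε}
FIRST(D) = {y, z, ε}
FIRST(S) = {y}
FOLLOW(A) = {y, z}
FOLLOW(D) = {$, y, z}
FOLLOW(S) = {$, y, z}
Therefore, FOLLOW(D) = {$, y, z}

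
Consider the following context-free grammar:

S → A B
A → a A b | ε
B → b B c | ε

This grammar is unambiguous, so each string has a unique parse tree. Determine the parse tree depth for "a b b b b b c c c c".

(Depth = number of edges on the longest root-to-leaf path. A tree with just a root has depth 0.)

6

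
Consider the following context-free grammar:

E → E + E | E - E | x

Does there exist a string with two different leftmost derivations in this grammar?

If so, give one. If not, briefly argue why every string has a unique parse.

Yes - the string 'x - x + x - x - x' has two distinct leftmost derivations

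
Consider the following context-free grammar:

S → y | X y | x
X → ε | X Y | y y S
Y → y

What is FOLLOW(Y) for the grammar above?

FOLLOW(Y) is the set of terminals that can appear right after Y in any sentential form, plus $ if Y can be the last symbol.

We compute FOLLOW(Y) using the standard algorithm.
FOLLOW(S) starts with {$}.
FIRST(S) = {x, y}
FIRST(X) = {y, ε}
FIRST(Y) = {y}
FOLLOW(S) = {$, y}
FOLLOW(X) = {y}
FOLLOW(Y) = {y}
Therefore, FOLLOW(Y) = {y}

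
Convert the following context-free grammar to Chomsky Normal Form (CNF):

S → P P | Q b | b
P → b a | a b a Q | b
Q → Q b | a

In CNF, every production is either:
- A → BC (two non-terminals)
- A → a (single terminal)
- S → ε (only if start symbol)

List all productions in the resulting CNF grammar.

TB → b; S → b; TA → a; P → b; Q → a; S → P P; S → Q TB; P → TB TA; P → TA X0; X0 → TB X1; X1 → TA Q; Q → Q TB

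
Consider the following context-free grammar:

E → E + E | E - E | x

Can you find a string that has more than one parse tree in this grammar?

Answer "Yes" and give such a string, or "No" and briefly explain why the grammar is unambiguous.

Yes - the string 'x + x - x + x + x' has two distinct parse trees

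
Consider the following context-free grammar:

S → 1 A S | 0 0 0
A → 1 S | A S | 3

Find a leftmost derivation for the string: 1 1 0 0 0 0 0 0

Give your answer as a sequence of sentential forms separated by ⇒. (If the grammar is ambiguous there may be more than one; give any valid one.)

S ⇒ 1 A S ⇒ 1 1 S S ⇒ 1 1 0 0 0 S ⇒ 1 1 0 0 0 0 0 0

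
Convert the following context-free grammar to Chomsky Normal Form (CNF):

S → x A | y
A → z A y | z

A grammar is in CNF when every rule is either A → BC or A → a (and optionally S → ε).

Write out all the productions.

TX → x; S → y; TZ → z; TY → y; A → z; S → TX A; A → TZ X0; X0 → A TY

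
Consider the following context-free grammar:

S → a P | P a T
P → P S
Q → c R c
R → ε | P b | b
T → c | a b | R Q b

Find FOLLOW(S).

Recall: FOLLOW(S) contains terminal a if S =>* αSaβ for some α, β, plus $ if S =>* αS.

We compute FOLLOW(S) using the standard algorithm.
FOLLOW(S) starts with {$}.
FIRST(P) = {}
FIRST(Q) = {c}
FIRST(R) = {b, ε}
FIRST(S) = {a}
FIRST(T) = {a, b, c}
FOLLOW(P) = {$, a, b}
FOLLOW(Q) = {b}
FOLLOW(R) = {c}
FOLLOW(S) = {$, a, b}
FOLLOW(T) = {$, a, b}
Therefore, FOLLOW(S) = {$, a, b}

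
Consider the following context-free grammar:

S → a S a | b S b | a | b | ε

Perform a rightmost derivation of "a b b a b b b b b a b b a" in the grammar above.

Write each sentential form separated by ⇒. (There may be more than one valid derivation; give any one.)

S ⇒ a S a ⇒ a b S b a ⇒ a b b S b b a ⇒ a b b a S a b b a ⇒ a b b a b S b a b b a ⇒ a b b a b b S b b a b b a ⇒ a b b a b b b b b a b b a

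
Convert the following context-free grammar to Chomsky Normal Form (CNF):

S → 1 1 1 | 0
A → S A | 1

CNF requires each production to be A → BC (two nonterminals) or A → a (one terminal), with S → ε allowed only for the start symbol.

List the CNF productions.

T1 → 1; S → 0; A → 1; S → T1 X0; X0 → T1 T1; A → S A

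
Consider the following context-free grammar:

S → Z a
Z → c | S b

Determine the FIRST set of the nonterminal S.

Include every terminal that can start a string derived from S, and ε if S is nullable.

We compute FIRST(S) using the standard algorithm.
FIRST(S) = {c}
FIRST(Z) = {c}
Therefore, FIRST(S) = {c}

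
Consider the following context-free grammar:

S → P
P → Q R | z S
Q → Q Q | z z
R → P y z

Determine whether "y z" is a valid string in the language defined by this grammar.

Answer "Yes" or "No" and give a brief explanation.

No - no valid derivation exists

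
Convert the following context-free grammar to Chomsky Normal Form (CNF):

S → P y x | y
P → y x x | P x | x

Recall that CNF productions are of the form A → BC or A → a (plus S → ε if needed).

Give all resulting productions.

TY → y; TX → x; S → y; P → x; S → P X0; X0 → TY TX; P → TY X1; X1 → TX TX; P → P TX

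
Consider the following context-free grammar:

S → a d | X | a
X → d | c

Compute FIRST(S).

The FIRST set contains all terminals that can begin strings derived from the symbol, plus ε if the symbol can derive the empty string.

We compute FIRST(S) using the standard algorithm.
FIRST(S) = {a, c, d}
FIRST(X) = {c, d}
Therefore, FIRST(S) = {a, c, d}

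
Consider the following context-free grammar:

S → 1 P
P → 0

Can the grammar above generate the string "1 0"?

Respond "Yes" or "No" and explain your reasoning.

Yes - a valid derivation exists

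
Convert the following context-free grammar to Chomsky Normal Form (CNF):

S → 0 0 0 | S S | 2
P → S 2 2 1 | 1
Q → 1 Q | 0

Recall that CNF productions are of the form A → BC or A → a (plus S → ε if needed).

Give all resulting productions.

T0 → 0; S → 2; T2 → 2; T1 → 1; P → 1; Q → 0; S → T0 X0; X0 → T0 T0; S → S S; P → S X1; X1 → T2 X2; X2 → T2 T1; Q → T1 Q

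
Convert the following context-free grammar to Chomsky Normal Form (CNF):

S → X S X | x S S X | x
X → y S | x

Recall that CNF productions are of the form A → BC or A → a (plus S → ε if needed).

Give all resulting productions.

TX → x; S → x; TY → y; X → x; S → X X0; X0 → S X; S → TX X1; X1 → S X2; X2 → S X; X → TY S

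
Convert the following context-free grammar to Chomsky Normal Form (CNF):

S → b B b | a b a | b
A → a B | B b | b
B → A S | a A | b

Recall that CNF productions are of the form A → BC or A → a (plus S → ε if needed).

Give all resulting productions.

TB → b; TA → a; S → b; A → b; B → b; S → TB X0; X0 → B TB; S → TA X1; X1 → TB TA; A → TA B; A → B TB; B → A S; B → TA A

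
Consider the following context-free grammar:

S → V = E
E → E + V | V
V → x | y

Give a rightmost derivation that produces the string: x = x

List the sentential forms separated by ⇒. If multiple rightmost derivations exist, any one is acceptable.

S ⇒ V = E ⇒ V = V ⇒ V = x ⇒ x = x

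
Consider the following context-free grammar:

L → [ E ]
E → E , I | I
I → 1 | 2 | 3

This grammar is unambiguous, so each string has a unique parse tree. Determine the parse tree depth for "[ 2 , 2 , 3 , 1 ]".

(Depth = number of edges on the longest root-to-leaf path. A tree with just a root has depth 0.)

6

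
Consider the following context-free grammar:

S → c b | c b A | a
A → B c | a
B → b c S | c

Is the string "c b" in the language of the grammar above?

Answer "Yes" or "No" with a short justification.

Yes - a valid derivation exists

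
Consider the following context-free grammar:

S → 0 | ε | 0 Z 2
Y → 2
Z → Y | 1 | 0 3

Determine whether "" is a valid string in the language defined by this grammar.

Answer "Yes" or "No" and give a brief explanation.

Yes - a valid derivation exists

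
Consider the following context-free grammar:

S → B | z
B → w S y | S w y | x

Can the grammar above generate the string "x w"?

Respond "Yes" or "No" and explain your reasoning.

No - no valid derivation exists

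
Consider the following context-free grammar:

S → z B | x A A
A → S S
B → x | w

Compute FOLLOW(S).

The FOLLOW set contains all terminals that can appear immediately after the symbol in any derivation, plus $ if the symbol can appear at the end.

We compute FOLLOW(S) using the standard algorithm.
FOLLOW(S) starts with {$}.
FIRST(A) = {x, z}
FIRST(B) = {w, x}
FIRST(S) = {x, z}
FOLLOW(A) = {$, x, z}
FOLLOW(B) = {$, x, z}
FOLLOW(S) = {$, x, z}
Therefore, FOLLOW(S) = {$, x, z}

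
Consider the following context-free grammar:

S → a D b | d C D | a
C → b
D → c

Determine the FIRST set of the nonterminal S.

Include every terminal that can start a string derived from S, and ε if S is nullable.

We compute FIRST(S) using the standard algorithm.
FIRST(C) = {b}
FIRST(D) = {c}
FIRST(S) = {a, d}
Therefore, FIRST(S) = {a, d}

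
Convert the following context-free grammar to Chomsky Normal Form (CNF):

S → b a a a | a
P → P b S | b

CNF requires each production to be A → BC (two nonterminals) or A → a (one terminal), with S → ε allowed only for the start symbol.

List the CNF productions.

TB → b; TA → a; S → a; P → b; S → TB X0; X0 → TA X1; X1 → TA TA; P → P X2; X2 → TB S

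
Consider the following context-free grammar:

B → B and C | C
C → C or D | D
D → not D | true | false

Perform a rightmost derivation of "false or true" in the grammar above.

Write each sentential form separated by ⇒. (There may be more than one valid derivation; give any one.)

B ⇒ C ⇒ C or D ⇒ C or true ⇒ D or true ⇒ false or true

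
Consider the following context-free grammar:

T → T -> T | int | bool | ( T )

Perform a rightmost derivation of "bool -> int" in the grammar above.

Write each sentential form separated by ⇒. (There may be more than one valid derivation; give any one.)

T ⇒ T -> T ⇒ T -> int ⇒ bool -> int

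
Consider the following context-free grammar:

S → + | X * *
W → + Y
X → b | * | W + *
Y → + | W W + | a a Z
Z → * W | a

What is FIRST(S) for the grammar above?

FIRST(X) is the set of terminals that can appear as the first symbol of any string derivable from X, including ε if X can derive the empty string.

We compute FIRST(S) using the standard algorithm.
FIRST(S) = {*, +, b}
FIRST(W) = {+}
FIRST(X) = {*, +, b}
FIRST(Y) = {+, a}
FIRST(Z) = {*, a}
Therefore, FIRST(S) = {*, +, b}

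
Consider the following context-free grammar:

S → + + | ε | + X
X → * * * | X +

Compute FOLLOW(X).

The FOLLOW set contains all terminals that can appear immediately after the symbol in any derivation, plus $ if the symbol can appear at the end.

We compute FOLLOW(X) using the standard algorithm.
FOLLOW(S) starts with {$}.
FIRST(S) = {+, ε}
FIRST(X) = {*}
FOLLOW(S) = {$}
FOLLOW(X) = {$, +}
Therefore, FOLLOW(X) = {$, +}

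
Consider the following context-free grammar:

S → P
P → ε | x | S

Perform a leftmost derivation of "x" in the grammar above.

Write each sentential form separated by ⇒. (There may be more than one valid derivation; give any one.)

S ⇒ P ⇒ S ⇒ P ⇒ x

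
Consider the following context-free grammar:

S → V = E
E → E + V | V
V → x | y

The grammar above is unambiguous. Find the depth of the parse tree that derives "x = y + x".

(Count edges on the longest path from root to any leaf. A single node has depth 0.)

4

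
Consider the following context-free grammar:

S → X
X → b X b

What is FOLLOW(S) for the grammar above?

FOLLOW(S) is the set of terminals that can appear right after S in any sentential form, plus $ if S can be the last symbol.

We compute FOLLOW(S) using the standard algorithm.
FOLLOW(S) starts with {$}.
FIRST(S) = {b}
FIRST(X) = {b}
FOLLOW(S) = {$}
FOLLOW(X) = {$, b}
Therefore, FOLLOW(S) = {$}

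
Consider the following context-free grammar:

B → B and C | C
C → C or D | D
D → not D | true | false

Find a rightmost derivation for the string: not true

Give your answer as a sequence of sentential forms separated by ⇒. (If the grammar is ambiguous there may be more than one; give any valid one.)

B ⇒ C ⇒ D ⇒ not D ⇒ not true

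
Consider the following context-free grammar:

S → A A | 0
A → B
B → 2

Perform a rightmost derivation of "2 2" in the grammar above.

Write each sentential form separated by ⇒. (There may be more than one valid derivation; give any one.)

S ⇒ A A ⇒ A B ⇒ A 2 ⇒ B 2 ⇒ 2 2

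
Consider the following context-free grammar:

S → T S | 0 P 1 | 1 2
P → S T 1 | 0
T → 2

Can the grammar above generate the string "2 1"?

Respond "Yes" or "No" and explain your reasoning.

No - no valid derivation exists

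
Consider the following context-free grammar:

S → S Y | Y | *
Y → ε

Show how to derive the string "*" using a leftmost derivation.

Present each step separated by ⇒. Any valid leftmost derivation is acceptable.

S ⇒ S Y ⇒ S Y Y ⇒ * Y Y ⇒ * Y ⇒ *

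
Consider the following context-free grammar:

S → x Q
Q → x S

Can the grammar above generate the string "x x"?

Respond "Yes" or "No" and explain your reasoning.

No - no valid derivation exists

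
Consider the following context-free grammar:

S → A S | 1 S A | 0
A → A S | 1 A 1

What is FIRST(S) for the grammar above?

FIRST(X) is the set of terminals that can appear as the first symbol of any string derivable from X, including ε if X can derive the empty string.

We compute FIRST(S) using the standard algorithm.
FIRST(A) = {1}
FIRST(S) = {0, 1}
Therefore, FIRST(S) = {0, 1}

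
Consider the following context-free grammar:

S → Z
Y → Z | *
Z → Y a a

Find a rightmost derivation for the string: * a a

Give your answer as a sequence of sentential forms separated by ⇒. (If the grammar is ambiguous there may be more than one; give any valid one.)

S ⇒ Z ⇒ Y a a ⇒ * a a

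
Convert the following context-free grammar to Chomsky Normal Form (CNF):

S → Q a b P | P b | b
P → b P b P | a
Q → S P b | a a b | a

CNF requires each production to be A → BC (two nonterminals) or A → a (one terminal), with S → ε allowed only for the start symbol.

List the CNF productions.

TA → a; TB → b; S → b; P → a; Q → a; S → Q X0; X0 → TA X1; X1 → TB P; S → P TB; P → TB X2; X2 → P X3; X3 → TB P; Q → S X4; X4 → P TB; Q → TA X5; X5 → TA TB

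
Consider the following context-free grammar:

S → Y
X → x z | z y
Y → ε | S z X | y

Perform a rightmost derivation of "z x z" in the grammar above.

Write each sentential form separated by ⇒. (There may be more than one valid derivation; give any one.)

S ⇒ Y ⇒ S z X ⇒ S z x z ⇒ Y z x z ⇒ z x z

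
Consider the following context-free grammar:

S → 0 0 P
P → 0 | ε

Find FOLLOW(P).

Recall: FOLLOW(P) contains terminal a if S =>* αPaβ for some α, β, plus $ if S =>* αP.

We compute FOLLOW(P) using the standard algorithm.
FOLLOW(S) starts with {$}.
FIRST(P) = {0, ε}
FIRST(S) = {0}
FOLLOW(P) = {$}
FOLLOW(S) = {$}
Therefore, FOLLOW(P) = {$}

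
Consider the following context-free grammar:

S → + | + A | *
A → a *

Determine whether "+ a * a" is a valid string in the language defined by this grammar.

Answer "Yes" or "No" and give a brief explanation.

No - no valid derivation exists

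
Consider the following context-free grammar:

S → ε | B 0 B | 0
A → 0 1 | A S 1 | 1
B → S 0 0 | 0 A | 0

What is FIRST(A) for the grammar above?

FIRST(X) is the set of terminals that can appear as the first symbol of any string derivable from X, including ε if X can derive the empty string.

We compute FIRST(A) using the standard algorithm.
FIRST(A) = {0, 1}
FIRST(B) = {0}
FIRST(S) = {0, ε}
Therefore, FIRST(A) = {0, 1}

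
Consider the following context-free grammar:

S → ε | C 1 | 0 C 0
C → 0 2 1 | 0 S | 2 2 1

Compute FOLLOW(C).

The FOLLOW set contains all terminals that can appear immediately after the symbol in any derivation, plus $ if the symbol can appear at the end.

We compute FOLLOW(C) using the standard algorithm.
FOLLOW(S) starts with {$}.
FIRST(C) = {0, 2}
FIRST(S) = {0, 2, ε}
FOLLOW(C) = {0, 1}
FOLLOW(S) = {$, 0, 1}
Therefore, FOLLOW(C) = {0, 1}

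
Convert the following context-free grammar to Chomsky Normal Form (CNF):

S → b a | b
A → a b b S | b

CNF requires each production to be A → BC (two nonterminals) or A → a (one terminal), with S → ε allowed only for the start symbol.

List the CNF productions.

TB → b; TA → a; S → b; A → b; S → TB TA; A → TA X0; X0 → TB X1; X1 → TB S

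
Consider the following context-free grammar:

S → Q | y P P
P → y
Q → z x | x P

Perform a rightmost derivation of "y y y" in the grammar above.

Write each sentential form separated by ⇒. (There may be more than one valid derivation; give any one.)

S ⇒ y P P ⇒ y P y ⇒ y y y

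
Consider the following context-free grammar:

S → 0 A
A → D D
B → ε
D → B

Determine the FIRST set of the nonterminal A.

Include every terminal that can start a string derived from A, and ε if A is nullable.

We compute FIRST(A) using the standard algorithm.
FIRST(A) = {ε}
FIRST(B) = {ε}
FIRST(D) = {ε}
FIRST(S) = {0}
Therefore, FIRST(A) = {ε}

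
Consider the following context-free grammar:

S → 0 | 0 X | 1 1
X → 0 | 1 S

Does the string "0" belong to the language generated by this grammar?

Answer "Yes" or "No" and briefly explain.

Yes - a valid derivation exists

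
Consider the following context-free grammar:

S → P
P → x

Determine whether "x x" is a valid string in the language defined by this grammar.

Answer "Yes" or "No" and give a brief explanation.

No - no valid derivation exists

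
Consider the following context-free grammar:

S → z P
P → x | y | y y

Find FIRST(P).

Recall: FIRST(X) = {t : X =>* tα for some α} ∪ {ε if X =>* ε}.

We compute FIRST(P) using the standard algorithm.
FIRST(P) = {x, y}
FIRST(S) = {z}
Therefore, FIRST(P) = {x, y}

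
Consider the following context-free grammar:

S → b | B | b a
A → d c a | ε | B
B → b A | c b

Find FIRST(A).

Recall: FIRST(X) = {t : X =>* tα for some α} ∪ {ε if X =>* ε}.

We compute FIRST(A) using the standard algorithm.
FIRST(A) = {b, c, d, ε}
FIRST(B) = {b, c}
FIRST(S) = {b, c}
Therefore, FIRST(A) = {b, c, d, ε}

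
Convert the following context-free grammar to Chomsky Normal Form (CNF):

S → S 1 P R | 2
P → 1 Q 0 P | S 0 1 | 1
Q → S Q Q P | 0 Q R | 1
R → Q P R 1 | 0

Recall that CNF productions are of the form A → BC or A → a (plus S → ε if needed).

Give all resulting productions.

T1 → 1; S → 2; T0 → 0; P → 1; Q → 1; R → 0; S → S X0; X0 → T1 X1; X1 → P R; P → T1 X2; X2 → Q X3; X3 → T0 P; P → S X4; X4 → T0 T1; Q → S X5; X5 → Q X6; X6 → Q P; Q → T0 X7; X7 → Q R; R → Q X8; X8 → P X9; X9 → R T1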